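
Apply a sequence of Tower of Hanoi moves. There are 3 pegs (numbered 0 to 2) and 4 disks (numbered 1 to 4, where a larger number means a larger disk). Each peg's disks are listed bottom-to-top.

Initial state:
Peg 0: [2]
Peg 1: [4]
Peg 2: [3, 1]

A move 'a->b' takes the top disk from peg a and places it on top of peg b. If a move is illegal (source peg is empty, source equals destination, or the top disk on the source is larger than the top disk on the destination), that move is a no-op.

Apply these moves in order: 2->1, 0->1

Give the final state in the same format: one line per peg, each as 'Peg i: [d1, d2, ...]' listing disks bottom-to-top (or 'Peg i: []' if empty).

Answer: Peg 0: [2]
Peg 1: [4, 1]
Peg 2: [3]

Derivation:
After move 1 (2->1):
Peg 0: [2]
Peg 1: [4, 1]
Peg 2: [3]

After move 2 (0->1):
Peg 0: [2]
Peg 1: [4, 1]
Peg 2: [3]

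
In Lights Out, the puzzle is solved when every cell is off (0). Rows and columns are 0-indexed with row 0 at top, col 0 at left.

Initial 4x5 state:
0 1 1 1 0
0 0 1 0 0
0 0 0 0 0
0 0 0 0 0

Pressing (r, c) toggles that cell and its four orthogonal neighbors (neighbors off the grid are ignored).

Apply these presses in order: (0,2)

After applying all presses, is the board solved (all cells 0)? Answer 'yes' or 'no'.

Answer: yes

Derivation:
After press 1 at (0,2):
0 0 0 0 0
0 0 0 0 0
0 0 0 0 0
0 0 0 0 0

Lights still on: 0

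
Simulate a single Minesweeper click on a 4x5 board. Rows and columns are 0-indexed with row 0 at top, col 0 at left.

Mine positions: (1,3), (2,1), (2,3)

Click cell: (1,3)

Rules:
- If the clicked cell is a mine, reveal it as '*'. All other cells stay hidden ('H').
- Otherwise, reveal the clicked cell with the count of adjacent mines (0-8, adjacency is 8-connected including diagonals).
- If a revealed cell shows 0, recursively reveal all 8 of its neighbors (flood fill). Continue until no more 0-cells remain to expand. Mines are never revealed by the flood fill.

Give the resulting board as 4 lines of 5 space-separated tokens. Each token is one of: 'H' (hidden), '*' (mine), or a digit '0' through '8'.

H H H H H
H H H * H
H H H H H
H H H H H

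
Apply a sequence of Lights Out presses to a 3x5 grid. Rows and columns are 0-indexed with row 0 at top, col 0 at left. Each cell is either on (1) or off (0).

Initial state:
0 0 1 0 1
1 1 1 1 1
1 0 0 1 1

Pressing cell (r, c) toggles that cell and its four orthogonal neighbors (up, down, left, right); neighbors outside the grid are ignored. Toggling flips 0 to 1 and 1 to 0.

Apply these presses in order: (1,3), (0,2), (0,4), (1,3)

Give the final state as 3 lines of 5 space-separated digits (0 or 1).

Answer: 0 1 0 0 0
1 1 0 1 0
1 0 0 1 1

Derivation:
After press 1 at (1,3):
0 0 1 1 1
1 1 0 0 0
1 0 0 0 1

After press 2 at (0,2):
0 1 0 0 1
1 1 1 0 0
1 0 0 0 1

After press 3 at (0,4):
0 1 0 1 0
1 1 1 0 1
1 0 0 0 1

After press 4 at (1,3):
0 1 0 0 0
1 1 0 1 0
1 0 0 1 1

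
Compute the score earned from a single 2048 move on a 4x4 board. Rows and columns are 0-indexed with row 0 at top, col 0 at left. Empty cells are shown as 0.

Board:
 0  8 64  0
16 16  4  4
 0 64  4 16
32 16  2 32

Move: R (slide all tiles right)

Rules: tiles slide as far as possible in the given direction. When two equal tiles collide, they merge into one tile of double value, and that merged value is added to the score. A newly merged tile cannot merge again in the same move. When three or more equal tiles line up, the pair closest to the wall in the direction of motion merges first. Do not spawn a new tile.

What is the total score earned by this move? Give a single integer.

Answer: 40

Derivation:
Slide right:
row 0: [0, 8, 64, 0] -> [0, 0, 8, 64]  score +0 (running 0)
row 1: [16, 16, 4, 4] -> [0, 0, 32, 8]  score +40 (running 40)
row 2: [0, 64, 4, 16] -> [0, 64, 4, 16]  score +0 (running 40)
row 3: [32, 16, 2, 32] -> [32, 16, 2, 32]  score +0 (running 40)
Board after move:
 0  0  8 64
 0  0 32  8
 0 64  4 16
32 16  2 32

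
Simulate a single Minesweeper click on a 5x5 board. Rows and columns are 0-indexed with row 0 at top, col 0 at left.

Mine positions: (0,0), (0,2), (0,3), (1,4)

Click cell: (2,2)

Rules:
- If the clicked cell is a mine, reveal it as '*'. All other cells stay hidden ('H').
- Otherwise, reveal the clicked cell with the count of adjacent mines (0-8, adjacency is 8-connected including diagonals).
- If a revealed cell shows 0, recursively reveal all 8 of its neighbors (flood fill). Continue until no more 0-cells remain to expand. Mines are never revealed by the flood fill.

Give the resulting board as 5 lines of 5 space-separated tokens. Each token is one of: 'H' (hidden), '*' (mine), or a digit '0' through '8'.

H H H H H
1 2 2 3 H
0 0 0 1 1
0 0 0 0 0
0 0 0 0 0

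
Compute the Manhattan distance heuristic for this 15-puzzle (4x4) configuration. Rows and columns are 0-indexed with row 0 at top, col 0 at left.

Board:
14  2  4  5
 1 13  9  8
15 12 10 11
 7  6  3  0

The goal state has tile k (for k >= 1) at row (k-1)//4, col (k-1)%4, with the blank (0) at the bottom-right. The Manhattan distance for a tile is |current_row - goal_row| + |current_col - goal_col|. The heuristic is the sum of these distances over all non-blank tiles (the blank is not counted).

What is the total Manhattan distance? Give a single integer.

Answer: 32

Derivation:
Tile 14: (0,0)->(3,1) = 4
Tile 2: (0,1)->(0,1) = 0
Tile 4: (0,2)->(0,3) = 1
Tile 5: (0,3)->(1,0) = 4
Tile 1: (1,0)->(0,0) = 1
Tile 13: (1,1)->(3,0) = 3
Tile 9: (1,2)->(2,0) = 3
Tile 8: (1,3)->(1,3) = 0
Tile 15: (2,0)->(3,2) = 3
Tile 12: (2,1)->(2,3) = 2
Tile 10: (2,2)->(2,1) = 1
Tile 11: (2,3)->(2,2) = 1
Tile 7: (3,0)->(1,2) = 4
Tile 6: (3,1)->(1,1) = 2
Tile 3: (3,2)->(0,2) = 3
Sum: 4 + 0 + 1 + 4 + 1 + 3 + 3 + 0 + 3 + 2 + 1 + 1 + 4 + 2 + 3 = 32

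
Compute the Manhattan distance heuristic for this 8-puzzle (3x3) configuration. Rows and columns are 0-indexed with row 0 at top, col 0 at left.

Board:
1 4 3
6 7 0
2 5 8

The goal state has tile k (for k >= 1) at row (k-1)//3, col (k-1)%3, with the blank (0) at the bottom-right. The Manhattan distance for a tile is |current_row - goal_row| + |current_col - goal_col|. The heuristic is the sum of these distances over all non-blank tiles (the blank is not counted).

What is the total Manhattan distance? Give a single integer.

Tile 1: at (0,0), goal (0,0), distance |0-0|+|0-0| = 0
Tile 4: at (0,1), goal (1,0), distance |0-1|+|1-0| = 2
Tile 3: at (0,2), goal (0,2), distance |0-0|+|2-2| = 0
Tile 6: at (1,0), goal (1,2), distance |1-1|+|0-2| = 2
Tile 7: at (1,1), goal (2,0), distance |1-2|+|1-0| = 2
Tile 2: at (2,0), goal (0,1), distance |2-0|+|0-1| = 3
Tile 5: at (2,1), goal (1,1), distance |2-1|+|1-1| = 1
Tile 8: at (2,2), goal (2,1), distance |2-2|+|2-1| = 1
Sum: 0 + 2 + 0 + 2 + 2 + 3 + 1 + 1 = 11

Answer: 11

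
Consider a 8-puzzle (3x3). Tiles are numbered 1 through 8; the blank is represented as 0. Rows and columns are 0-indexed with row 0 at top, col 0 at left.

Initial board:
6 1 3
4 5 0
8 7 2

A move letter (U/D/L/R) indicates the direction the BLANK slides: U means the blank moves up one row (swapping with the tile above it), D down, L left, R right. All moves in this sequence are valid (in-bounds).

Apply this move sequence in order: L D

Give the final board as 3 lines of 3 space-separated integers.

Answer: 6 1 3
4 7 5
8 0 2

Derivation:
After move 1 (L):
6 1 3
4 0 5
8 7 2

After move 2 (D):
6 1 3
4 7 5
8 0 2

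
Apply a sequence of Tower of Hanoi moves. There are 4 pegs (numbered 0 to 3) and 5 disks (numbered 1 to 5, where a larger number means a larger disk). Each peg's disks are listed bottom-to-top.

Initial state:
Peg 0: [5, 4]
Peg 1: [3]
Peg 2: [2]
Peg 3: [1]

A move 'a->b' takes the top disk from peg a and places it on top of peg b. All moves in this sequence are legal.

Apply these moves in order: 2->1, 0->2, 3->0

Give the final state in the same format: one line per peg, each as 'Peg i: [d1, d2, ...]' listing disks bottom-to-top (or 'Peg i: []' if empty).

Answer: Peg 0: [5, 1]
Peg 1: [3, 2]
Peg 2: [4]
Peg 3: []

Derivation:
After move 1 (2->1):
Peg 0: [5, 4]
Peg 1: [3, 2]
Peg 2: []
Peg 3: [1]

After move 2 (0->2):
Peg 0: [5]
Peg 1: [3, 2]
Peg 2: [4]
Peg 3: [1]

After move 3 (3->0):
Peg 0: [5, 1]
Peg 1: [3, 2]
Peg 2: [4]
Peg 3: []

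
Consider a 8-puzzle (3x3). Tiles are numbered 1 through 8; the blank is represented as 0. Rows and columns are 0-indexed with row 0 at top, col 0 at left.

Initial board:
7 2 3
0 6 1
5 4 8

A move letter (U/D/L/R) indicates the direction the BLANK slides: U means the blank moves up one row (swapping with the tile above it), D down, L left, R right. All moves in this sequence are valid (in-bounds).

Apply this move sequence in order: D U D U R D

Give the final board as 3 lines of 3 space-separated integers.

After move 1 (D):
7 2 3
5 6 1
0 4 8

After move 2 (U):
7 2 3
0 6 1
5 4 8

After move 3 (D):
7 2 3
5 6 1
0 4 8

After move 4 (U):
7 2 3
0 6 1
5 4 8

After move 5 (R):
7 2 3
6 0 1
5 4 8

After move 6 (D):
7 2 3
6 4 1
5 0 8

Answer: 7 2 3
6 4 1
5 0 8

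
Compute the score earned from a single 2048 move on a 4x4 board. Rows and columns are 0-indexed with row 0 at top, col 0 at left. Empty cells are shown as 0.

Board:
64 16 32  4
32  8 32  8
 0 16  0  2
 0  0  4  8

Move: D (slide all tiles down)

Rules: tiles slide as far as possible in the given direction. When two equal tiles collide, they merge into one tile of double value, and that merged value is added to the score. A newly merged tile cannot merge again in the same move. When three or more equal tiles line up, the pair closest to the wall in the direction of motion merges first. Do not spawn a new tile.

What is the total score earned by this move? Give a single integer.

Slide down:
col 0: [64, 32, 0, 0] -> [0, 0, 64, 32]  score +0 (running 0)
col 1: [16, 8, 16, 0] -> [0, 16, 8, 16]  score +0 (running 0)
col 2: [32, 32, 0, 4] -> [0, 0, 64, 4]  score +64 (running 64)
col 3: [4, 8, 2, 8] -> [4, 8, 2, 8]  score +0 (running 64)
Board after move:
 0  0  0  4
 0 16  0  8
64  8 64  2
32 16  4  8

Answer: 64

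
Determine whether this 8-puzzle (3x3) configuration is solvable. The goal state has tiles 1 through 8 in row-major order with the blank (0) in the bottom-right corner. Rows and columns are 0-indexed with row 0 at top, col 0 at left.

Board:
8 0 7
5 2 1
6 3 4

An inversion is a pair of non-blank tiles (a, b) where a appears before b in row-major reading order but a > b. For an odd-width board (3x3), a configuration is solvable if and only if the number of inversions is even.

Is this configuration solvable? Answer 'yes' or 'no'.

Answer: yes

Derivation:
Inversions (pairs i<j in row-major order where tile[i] > tile[j] > 0): 20
20 is even, so the puzzle is solvable.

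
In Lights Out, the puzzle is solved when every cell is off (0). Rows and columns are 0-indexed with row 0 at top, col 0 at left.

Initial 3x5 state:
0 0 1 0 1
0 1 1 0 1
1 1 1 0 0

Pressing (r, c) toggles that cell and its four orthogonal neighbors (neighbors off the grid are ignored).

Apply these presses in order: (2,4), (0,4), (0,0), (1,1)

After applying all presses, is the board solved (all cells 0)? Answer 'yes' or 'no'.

After press 1 at (2,4):
0 0 1 0 1
0 1 1 0 0
1 1 1 1 1

After press 2 at (0,4):
0 0 1 1 0
0 1 1 0 1
1 1 1 1 1

After press 3 at (0,0):
1 1 1 1 0
1 1 1 0 1
1 1 1 1 1

After press 4 at (1,1):
1 0 1 1 0
0 0 0 0 1
1 0 1 1 1

Lights still on: 8

Answer: no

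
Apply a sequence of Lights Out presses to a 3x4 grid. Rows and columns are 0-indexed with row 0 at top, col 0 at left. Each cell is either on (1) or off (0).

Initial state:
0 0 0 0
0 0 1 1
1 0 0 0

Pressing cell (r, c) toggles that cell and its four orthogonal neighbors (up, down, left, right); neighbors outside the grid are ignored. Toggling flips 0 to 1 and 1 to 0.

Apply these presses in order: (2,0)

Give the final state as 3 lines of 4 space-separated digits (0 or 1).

After press 1 at (2,0):
0 0 0 0
1 0 1 1
0 1 0 0

Answer: 0 0 0 0
1 0 1 1
0 1 0 0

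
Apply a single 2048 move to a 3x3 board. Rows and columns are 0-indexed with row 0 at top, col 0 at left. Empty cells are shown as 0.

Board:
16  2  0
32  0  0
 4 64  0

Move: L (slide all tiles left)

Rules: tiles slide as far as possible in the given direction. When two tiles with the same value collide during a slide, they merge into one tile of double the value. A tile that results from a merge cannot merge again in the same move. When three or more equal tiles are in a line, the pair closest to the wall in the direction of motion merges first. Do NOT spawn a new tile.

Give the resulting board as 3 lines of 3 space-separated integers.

Answer: 16  2  0
32  0  0
 4 64  0

Derivation:
Slide left:
row 0: [16, 2, 0] -> [16, 2, 0]
row 1: [32, 0, 0] -> [32, 0, 0]
row 2: [4, 64, 0] -> [4, 64, 0]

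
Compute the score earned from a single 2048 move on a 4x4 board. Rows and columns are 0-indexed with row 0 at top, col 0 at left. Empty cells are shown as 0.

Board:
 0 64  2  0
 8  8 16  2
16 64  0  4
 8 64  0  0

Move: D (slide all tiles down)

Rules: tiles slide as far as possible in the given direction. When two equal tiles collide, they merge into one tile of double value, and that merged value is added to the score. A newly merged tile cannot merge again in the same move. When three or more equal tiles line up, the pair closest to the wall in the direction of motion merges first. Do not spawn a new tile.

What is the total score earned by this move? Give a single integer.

Answer: 128

Derivation:
Slide down:
col 0: [0, 8, 16, 8] -> [0, 8, 16, 8]  score +0 (running 0)
col 1: [64, 8, 64, 64] -> [0, 64, 8, 128]  score +128 (running 128)
col 2: [2, 16, 0, 0] -> [0, 0, 2, 16]  score +0 (running 128)
col 3: [0, 2, 4, 0] -> [0, 0, 2, 4]  score +0 (running 128)
Board after move:
  0   0   0   0
  8  64   0   0
 16   8   2   2
  8 128  16   4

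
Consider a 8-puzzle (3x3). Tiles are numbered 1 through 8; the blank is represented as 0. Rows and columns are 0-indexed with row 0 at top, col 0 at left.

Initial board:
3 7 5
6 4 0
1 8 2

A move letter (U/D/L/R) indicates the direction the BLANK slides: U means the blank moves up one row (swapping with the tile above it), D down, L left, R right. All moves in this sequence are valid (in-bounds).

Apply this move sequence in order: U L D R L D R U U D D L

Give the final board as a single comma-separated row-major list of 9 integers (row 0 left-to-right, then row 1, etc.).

After move 1 (U):
3 7 0
6 4 5
1 8 2

After move 2 (L):
3 0 7
6 4 5
1 8 2

After move 3 (D):
3 4 7
6 0 5
1 8 2

After move 4 (R):
3 4 7
6 5 0
1 8 2

After move 5 (L):
3 4 7
6 0 5
1 8 2

After move 6 (D):
3 4 7
6 8 5
1 0 2

After move 7 (R):
3 4 7
6 8 5
1 2 0

After move 8 (U):
3 4 7
6 8 0
1 2 5

After move 9 (U):
3 4 0
6 8 7
1 2 5

After move 10 (D):
3 4 7
6 8 0
1 2 5

After move 11 (D):
3 4 7
6 8 5
1 2 0

After move 12 (L):
3 4 7
6 8 5
1 0 2

Answer: 3, 4, 7, 6, 8, 5, 1, 0, 2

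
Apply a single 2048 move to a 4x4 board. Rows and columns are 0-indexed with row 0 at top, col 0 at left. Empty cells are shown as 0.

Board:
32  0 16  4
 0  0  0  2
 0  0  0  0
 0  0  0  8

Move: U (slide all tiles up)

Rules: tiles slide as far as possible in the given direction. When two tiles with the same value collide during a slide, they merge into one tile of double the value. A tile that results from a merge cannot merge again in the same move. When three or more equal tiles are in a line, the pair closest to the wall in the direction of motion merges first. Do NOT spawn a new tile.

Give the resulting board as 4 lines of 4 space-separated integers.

Answer: 32  0 16  4
 0  0  0  2
 0  0  0  8
 0  0  0  0

Derivation:
Slide up:
col 0: [32, 0, 0, 0] -> [32, 0, 0, 0]
col 1: [0, 0, 0, 0] -> [0, 0, 0, 0]
col 2: [16, 0, 0, 0] -> [16, 0, 0, 0]
col 3: [4, 2, 0, 8] -> [4, 2, 8, 0]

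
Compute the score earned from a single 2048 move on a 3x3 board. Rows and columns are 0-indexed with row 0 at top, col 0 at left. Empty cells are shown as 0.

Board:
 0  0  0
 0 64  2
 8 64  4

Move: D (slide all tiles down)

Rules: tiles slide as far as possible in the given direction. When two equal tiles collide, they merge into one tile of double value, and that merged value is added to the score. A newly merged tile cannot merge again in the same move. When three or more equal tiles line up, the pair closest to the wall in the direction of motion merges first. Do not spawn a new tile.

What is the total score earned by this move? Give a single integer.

Answer: 128

Derivation:
Slide down:
col 0: [0, 0, 8] -> [0, 0, 8]  score +0 (running 0)
col 1: [0, 64, 64] -> [0, 0, 128]  score +128 (running 128)
col 2: [0, 2, 4] -> [0, 2, 4]  score +0 (running 128)
Board after move:
  0   0   0
  0   0   2
  8 128   4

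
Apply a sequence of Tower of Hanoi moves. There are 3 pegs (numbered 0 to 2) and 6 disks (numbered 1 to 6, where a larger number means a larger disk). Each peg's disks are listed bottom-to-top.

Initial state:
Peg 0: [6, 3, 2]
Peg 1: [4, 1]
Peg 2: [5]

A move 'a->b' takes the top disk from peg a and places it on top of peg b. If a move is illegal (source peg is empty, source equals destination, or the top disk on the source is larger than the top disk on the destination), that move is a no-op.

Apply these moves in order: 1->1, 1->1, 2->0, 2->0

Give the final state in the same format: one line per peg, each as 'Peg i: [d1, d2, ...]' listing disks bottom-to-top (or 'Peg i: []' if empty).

Answer: Peg 0: [6, 3, 2]
Peg 1: [4, 1]
Peg 2: [5]

Derivation:
After move 1 (1->1):
Peg 0: [6, 3, 2]
Peg 1: [4, 1]
Peg 2: [5]

After move 2 (1->1):
Peg 0: [6, 3, 2]
Peg 1: [4, 1]
Peg 2: [5]

After move 3 (2->0):
Peg 0: [6, 3, 2]
Peg 1: [4, 1]
Peg 2: [5]

After move 4 (2->0):
Peg 0: [6, 3, 2]
Peg 1: [4, 1]
Peg 2: [5]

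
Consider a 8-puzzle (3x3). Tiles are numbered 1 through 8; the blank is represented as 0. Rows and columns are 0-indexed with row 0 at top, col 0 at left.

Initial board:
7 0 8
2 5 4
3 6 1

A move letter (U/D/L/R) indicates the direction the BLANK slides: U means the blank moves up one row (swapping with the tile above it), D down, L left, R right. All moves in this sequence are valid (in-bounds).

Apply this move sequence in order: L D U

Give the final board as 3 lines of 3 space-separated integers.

Answer: 0 7 8
2 5 4
3 6 1

Derivation:
After move 1 (L):
0 7 8
2 5 4
3 6 1

After move 2 (D):
2 7 8
0 5 4
3 6 1

After move 3 (U):
0 7 8
2 5 4
3 6 1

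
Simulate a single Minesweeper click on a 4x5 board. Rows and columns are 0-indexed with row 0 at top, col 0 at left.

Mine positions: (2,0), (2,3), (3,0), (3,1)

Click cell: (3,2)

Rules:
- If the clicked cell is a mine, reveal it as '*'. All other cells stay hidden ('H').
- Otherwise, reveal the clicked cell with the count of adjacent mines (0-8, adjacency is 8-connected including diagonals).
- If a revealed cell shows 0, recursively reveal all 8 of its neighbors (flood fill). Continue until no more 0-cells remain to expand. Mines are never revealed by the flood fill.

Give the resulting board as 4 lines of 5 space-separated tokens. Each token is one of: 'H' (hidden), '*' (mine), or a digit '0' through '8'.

H H H H H
H H H H H
H H H H H
H H 2 H H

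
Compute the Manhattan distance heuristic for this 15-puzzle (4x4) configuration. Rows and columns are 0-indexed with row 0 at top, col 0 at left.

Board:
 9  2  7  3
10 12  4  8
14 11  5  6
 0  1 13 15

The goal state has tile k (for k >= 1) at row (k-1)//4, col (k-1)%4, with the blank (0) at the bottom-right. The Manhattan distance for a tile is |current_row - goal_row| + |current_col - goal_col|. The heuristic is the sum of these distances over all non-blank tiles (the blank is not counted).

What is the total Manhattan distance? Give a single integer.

Tile 9: (0,0)->(2,0) = 2
Tile 2: (0,1)->(0,1) = 0
Tile 7: (0,2)->(1,2) = 1
Tile 3: (0,3)->(0,2) = 1
Tile 10: (1,0)->(2,1) = 2
Tile 12: (1,1)->(2,3) = 3
Tile 4: (1,2)->(0,3) = 2
Tile 8: (1,3)->(1,3) = 0
Tile 14: (2,0)->(3,1) = 2
Tile 11: (2,1)->(2,2) = 1
Tile 5: (2,2)->(1,0) = 3
Tile 6: (2,3)->(1,1) = 3
Tile 1: (3,1)->(0,0) = 4
Tile 13: (3,2)->(3,0) = 2
Tile 15: (3,3)->(3,2) = 1
Sum: 2 + 0 + 1 + 1 + 2 + 3 + 2 + 0 + 2 + 1 + 3 + 3 + 4 + 2 + 1 = 27

Answer: 27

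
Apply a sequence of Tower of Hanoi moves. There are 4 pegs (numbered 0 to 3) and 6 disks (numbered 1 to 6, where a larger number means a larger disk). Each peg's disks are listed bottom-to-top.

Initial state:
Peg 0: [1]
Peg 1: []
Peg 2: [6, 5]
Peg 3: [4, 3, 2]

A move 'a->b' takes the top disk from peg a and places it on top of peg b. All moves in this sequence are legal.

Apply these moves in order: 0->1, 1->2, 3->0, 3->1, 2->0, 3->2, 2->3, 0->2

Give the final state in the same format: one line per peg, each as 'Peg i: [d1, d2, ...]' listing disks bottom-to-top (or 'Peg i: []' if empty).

After move 1 (0->1):
Peg 0: []
Peg 1: [1]
Peg 2: [6, 5]
Peg 3: [4, 3, 2]

After move 2 (1->2):
Peg 0: []
Peg 1: []
Peg 2: [6, 5, 1]
Peg 3: [4, 3, 2]

After move 3 (3->0):
Peg 0: [2]
Peg 1: []
Peg 2: [6, 5, 1]
Peg 3: [4, 3]

After move 4 (3->1):
Peg 0: [2]
Peg 1: [3]
Peg 2: [6, 5, 1]
Peg 3: [4]

After move 5 (2->0):
Peg 0: [2, 1]
Peg 1: [3]
Peg 2: [6, 5]
Peg 3: [4]

After move 6 (3->2):
Peg 0: [2, 1]
Peg 1: [3]
Peg 2: [6, 5, 4]
Peg 3: []

After move 7 (2->3):
Peg 0: [2, 1]
Peg 1: [3]
Peg 2: [6, 5]
Peg 3: [4]

After move 8 (0->2):
Peg 0: [2]
Peg 1: [3]
Peg 2: [6, 5, 1]
Peg 3: [4]

Answer: Peg 0: [2]
Peg 1: [3]
Peg 2: [6, 5, 1]
Peg 3: [4]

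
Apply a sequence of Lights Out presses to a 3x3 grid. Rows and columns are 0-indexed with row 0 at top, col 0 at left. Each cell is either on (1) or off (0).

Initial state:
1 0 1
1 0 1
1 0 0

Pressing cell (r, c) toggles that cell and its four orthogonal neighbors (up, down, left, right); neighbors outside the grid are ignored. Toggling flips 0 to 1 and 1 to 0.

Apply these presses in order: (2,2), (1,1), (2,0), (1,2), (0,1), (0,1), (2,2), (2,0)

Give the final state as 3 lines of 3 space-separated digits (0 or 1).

After press 1 at (2,2):
1 0 1
1 0 0
1 1 1

After press 2 at (1,1):
1 1 1
0 1 1
1 0 1

After press 3 at (2,0):
1 1 1
1 1 1
0 1 1

After press 4 at (1,2):
1 1 0
1 0 0
0 1 0

After press 5 at (0,1):
0 0 1
1 1 0
0 1 0

After press 6 at (0,1):
1 1 0
1 0 0
0 1 0

After press 7 at (2,2):
1 1 0
1 0 1
0 0 1

After press 8 at (2,0):
1 1 0
0 0 1
1 1 1

Answer: 1 1 0
0 0 1
1 1 1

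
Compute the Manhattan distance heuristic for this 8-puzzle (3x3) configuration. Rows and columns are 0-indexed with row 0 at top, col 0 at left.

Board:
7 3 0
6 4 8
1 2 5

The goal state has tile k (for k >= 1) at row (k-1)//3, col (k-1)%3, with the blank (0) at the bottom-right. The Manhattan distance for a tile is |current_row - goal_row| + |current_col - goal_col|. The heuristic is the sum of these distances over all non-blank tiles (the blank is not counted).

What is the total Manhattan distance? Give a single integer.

Tile 7: (0,0)->(2,0) = 2
Tile 3: (0,1)->(0,2) = 1
Tile 6: (1,0)->(1,2) = 2
Tile 4: (1,1)->(1,0) = 1
Tile 8: (1,2)->(2,1) = 2
Tile 1: (2,0)->(0,0) = 2
Tile 2: (2,1)->(0,1) = 2
Tile 5: (2,2)->(1,1) = 2
Sum: 2 + 1 + 2 + 1 + 2 + 2 + 2 + 2 = 14

Answer: 14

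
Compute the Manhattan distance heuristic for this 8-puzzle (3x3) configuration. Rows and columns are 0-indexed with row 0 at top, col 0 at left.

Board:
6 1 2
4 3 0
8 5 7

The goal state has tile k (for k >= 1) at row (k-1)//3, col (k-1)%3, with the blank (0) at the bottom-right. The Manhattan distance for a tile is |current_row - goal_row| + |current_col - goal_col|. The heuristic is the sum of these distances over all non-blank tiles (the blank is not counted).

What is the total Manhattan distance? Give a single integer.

Tile 6: (0,0)->(1,2) = 3
Tile 1: (0,1)->(0,0) = 1
Tile 2: (0,2)->(0,1) = 1
Tile 4: (1,0)->(1,0) = 0
Tile 3: (1,1)->(0,2) = 2
Tile 8: (2,0)->(2,1) = 1
Tile 5: (2,1)->(1,1) = 1
Tile 7: (2,2)->(2,0) = 2
Sum: 3 + 1 + 1 + 0 + 2 + 1 + 1 + 2 = 11

Answer: 11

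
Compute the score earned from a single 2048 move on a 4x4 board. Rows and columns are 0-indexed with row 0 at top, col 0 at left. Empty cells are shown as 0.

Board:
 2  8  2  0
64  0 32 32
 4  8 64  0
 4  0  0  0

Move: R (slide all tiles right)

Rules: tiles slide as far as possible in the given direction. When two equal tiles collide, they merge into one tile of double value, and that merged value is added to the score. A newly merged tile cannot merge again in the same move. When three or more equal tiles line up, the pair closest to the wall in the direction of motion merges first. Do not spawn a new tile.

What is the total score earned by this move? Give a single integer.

Slide right:
row 0: [2, 8, 2, 0] -> [0, 2, 8, 2]  score +0 (running 0)
row 1: [64, 0, 32, 32] -> [0, 0, 64, 64]  score +64 (running 64)
row 2: [4, 8, 64, 0] -> [0, 4, 8, 64]  score +0 (running 64)
row 3: [4, 0, 0, 0] -> [0, 0, 0, 4]  score +0 (running 64)
Board after move:
 0  2  8  2
 0  0 64 64
 0  4  8 64
 0  0  0  4

Answer: 64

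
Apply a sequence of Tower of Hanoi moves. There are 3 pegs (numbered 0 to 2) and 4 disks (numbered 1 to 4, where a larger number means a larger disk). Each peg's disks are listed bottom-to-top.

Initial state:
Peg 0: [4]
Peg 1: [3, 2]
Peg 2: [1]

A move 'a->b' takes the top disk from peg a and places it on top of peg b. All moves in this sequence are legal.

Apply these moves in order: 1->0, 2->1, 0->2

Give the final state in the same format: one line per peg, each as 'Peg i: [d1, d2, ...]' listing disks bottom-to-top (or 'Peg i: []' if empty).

After move 1 (1->0):
Peg 0: [4, 2]
Peg 1: [3]
Peg 2: [1]

After move 2 (2->1):
Peg 0: [4, 2]
Peg 1: [3, 1]
Peg 2: []

After move 3 (0->2):
Peg 0: [4]
Peg 1: [3, 1]
Peg 2: [2]

Answer: Peg 0: [4]
Peg 1: [3, 1]
Peg 2: [2]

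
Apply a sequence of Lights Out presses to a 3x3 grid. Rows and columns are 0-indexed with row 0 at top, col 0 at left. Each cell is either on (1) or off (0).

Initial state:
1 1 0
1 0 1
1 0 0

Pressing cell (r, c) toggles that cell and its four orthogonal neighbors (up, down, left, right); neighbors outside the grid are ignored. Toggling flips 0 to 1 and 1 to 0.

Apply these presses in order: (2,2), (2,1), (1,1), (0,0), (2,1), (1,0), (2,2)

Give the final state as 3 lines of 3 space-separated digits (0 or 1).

After press 1 at (2,2):
1 1 0
1 0 0
1 1 1

After press 2 at (2,1):
1 1 0
1 1 0
0 0 0

After press 3 at (1,1):
1 0 0
0 0 1
0 1 0

After press 4 at (0,0):
0 1 0
1 0 1
0 1 0

After press 5 at (2,1):
0 1 0
1 1 1
1 0 1

After press 6 at (1,0):
1 1 0
0 0 1
0 0 1

After press 7 at (2,2):
1 1 0
0 0 0
0 1 0

Answer: 1 1 0
0 0 0
0 1 0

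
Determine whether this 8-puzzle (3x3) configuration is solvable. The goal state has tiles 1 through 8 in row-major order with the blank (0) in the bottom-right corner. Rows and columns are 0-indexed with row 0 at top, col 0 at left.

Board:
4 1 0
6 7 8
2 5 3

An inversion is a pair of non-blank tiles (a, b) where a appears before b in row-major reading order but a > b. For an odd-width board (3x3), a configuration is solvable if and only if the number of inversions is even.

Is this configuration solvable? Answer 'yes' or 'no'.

Inversions (pairs i<j in row-major order where tile[i] > tile[j] > 0): 13
13 is odd, so the puzzle is not solvable.

Answer: no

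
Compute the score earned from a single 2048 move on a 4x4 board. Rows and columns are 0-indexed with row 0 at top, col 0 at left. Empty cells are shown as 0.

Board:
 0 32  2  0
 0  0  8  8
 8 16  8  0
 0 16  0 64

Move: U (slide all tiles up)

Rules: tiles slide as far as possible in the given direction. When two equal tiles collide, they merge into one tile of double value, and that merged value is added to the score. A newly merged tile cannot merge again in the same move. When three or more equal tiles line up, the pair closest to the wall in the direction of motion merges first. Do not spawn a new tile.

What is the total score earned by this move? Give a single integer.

Slide up:
col 0: [0, 0, 8, 0] -> [8, 0, 0, 0]  score +0 (running 0)
col 1: [32, 0, 16, 16] -> [32, 32, 0, 0]  score +32 (running 32)
col 2: [2, 8, 8, 0] -> [2, 16, 0, 0]  score +16 (running 48)
col 3: [0, 8, 0, 64] -> [8, 64, 0, 0]  score +0 (running 48)
Board after move:
 8 32  2  8
 0 32 16 64
 0  0  0  0
 0  0  0  0

Answer: 48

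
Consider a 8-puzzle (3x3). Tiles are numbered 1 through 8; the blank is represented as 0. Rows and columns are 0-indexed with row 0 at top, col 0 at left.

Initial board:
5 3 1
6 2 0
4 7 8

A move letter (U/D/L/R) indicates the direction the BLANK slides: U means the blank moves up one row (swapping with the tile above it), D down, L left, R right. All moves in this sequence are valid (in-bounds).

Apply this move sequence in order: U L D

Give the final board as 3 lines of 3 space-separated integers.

After move 1 (U):
5 3 0
6 2 1
4 7 8

After move 2 (L):
5 0 3
6 2 1
4 7 8

After move 3 (D):
5 2 3
6 0 1
4 7 8

Answer: 5 2 3
6 0 1
4 7 8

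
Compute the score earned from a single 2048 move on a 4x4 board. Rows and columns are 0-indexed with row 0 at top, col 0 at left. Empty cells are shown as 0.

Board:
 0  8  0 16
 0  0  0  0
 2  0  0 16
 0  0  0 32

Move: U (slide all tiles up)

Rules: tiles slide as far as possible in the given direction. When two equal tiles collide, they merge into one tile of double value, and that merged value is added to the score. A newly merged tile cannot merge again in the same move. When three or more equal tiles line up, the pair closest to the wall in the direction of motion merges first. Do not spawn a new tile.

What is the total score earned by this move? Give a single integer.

Answer: 32

Derivation:
Slide up:
col 0: [0, 0, 2, 0] -> [2, 0, 0, 0]  score +0 (running 0)
col 1: [8, 0, 0, 0] -> [8, 0, 0, 0]  score +0 (running 0)
col 2: [0, 0, 0, 0] -> [0, 0, 0, 0]  score +0 (running 0)
col 3: [16, 0, 16, 32] -> [32, 32, 0, 0]  score +32 (running 32)
Board after move:
 2  8  0 32
 0  0  0 32
 0  0  0  0
 0  0  0  0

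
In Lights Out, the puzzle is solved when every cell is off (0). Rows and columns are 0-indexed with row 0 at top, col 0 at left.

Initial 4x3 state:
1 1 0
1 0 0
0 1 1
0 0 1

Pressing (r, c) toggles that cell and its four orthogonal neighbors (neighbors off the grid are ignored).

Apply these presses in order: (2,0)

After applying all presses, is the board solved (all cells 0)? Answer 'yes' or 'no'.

Answer: no

Derivation:
After press 1 at (2,0):
1 1 0
0 0 0
1 0 1
1 0 1

Lights still on: 6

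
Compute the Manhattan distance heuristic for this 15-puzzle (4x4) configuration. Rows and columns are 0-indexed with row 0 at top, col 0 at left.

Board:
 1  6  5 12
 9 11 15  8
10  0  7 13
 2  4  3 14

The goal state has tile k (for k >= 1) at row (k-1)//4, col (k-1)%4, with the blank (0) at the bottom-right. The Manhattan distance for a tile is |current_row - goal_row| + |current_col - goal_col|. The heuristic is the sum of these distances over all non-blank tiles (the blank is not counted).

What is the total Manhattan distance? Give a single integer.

Answer: 31

Derivation:
Tile 1: (0,0)->(0,0) = 0
Tile 6: (0,1)->(1,1) = 1
Tile 5: (0,2)->(1,0) = 3
Tile 12: (0,3)->(2,3) = 2
Tile 9: (1,0)->(2,0) = 1
Tile 11: (1,1)->(2,2) = 2
Tile 15: (1,2)->(3,2) = 2
Tile 8: (1,3)->(1,3) = 0
Tile 10: (2,0)->(2,1) = 1
Tile 7: (2,2)->(1,2) = 1
Tile 13: (2,3)->(3,0) = 4
Tile 2: (3,0)->(0,1) = 4
Tile 4: (3,1)->(0,3) = 5
Tile 3: (3,2)->(0,2) = 3
Tile 14: (3,3)->(3,1) = 2
Sum: 0 + 1 + 3 + 2 + 1 + 2 + 2 + 0 + 1 + 1 + 4 + 4 + 5 + 3 + 2 = 31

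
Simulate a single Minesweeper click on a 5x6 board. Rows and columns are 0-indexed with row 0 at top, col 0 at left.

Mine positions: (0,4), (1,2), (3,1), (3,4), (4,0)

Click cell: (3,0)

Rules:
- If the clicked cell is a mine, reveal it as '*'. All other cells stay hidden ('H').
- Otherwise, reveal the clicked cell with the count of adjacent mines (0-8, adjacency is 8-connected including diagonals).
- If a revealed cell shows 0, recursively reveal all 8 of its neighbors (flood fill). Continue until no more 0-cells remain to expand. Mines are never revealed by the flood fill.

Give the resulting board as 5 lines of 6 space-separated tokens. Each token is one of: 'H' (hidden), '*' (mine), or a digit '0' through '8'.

H H H H H H
H H H H H H
H H H H H H
2 H H H H H
H H H H H H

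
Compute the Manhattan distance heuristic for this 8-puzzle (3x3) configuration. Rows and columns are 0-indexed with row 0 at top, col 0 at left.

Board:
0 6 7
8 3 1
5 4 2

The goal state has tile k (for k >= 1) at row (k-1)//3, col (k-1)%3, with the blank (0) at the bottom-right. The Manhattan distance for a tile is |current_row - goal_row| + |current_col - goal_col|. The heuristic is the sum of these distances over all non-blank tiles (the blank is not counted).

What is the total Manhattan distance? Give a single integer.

Tile 6: (0,1)->(1,2) = 2
Tile 7: (0,2)->(2,0) = 4
Tile 8: (1,0)->(2,1) = 2
Tile 3: (1,1)->(0,2) = 2
Tile 1: (1,2)->(0,0) = 3
Tile 5: (2,0)->(1,1) = 2
Tile 4: (2,1)->(1,0) = 2
Tile 2: (2,2)->(0,1) = 3
Sum: 2 + 4 + 2 + 2 + 3 + 2 + 2 + 3 = 20

Answer: 20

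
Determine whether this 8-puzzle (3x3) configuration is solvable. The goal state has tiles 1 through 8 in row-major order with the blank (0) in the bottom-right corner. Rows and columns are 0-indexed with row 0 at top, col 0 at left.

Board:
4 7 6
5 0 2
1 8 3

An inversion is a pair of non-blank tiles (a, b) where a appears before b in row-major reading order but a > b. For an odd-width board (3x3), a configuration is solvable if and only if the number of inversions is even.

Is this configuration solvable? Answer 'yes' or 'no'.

Answer: no

Derivation:
Inversions (pairs i<j in row-major order where tile[i] > tile[j] > 0): 17
17 is odd, so the puzzle is not solvable.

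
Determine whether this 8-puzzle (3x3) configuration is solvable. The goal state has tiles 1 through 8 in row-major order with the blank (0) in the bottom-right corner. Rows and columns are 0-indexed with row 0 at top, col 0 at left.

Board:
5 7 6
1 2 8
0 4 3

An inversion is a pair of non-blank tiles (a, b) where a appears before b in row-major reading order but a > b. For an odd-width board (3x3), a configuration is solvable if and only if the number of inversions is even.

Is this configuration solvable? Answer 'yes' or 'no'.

Answer: yes

Derivation:
Inversions (pairs i<j in row-major order where tile[i] > tile[j] > 0): 16
16 is even, so the puzzle is solvable.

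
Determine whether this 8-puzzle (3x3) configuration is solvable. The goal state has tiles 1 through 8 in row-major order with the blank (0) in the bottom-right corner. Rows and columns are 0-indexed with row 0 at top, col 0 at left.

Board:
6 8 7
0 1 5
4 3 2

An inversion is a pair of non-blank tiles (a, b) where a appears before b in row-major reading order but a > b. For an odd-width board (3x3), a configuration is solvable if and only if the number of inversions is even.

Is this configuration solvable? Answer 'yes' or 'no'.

Answer: yes

Derivation:
Inversions (pairs i<j in row-major order where tile[i] > tile[j] > 0): 22
22 is even, so the puzzle is solvable.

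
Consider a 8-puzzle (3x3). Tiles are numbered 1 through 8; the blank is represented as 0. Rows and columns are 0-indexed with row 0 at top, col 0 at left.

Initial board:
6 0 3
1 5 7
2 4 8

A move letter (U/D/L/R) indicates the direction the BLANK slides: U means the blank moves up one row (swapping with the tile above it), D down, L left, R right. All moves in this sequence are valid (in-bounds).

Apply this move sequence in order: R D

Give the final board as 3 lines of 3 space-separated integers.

Answer: 6 3 7
1 5 0
2 4 8

Derivation:
After move 1 (R):
6 3 0
1 5 7
2 4 8

After move 2 (D):
6 3 7
1 5 0
2 4 8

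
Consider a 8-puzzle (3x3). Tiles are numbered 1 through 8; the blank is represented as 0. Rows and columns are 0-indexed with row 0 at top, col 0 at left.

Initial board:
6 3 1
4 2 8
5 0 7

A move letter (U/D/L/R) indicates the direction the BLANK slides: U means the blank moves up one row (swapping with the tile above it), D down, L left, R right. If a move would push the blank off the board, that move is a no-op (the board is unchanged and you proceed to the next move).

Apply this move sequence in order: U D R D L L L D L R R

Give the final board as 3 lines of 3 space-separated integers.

Answer: 6 3 1
4 2 8
5 7 0

Derivation:
After move 1 (U):
6 3 1
4 0 8
5 2 7

After move 2 (D):
6 3 1
4 2 8
5 0 7

After move 3 (R):
6 3 1
4 2 8
5 7 0

After move 4 (D):
6 3 1
4 2 8
5 7 0

After move 5 (L):
6 3 1
4 2 8
5 0 7

After move 6 (L):
6 3 1
4 2 8
0 5 7

After move 7 (L):
6 3 1
4 2 8
0 5 7

After move 8 (D):
6 3 1
4 2 8
0 5 7

After move 9 (L):
6 3 1
4 2 8
0 5 7

After move 10 (R):
6 3 1
4 2 8
5 0 7

After move 11 (R):
6 3 1
4 2 8
5 7 0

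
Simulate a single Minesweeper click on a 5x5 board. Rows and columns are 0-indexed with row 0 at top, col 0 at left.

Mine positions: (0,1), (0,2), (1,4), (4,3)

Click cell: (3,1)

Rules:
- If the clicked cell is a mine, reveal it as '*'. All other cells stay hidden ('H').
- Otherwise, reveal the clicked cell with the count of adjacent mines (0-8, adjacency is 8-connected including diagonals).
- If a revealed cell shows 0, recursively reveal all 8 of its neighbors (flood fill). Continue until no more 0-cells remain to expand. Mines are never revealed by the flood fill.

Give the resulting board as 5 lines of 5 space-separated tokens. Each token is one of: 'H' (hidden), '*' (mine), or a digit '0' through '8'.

H H H H H
1 2 2 2 H
0 0 0 1 H
0 0 1 1 H
0 0 1 H H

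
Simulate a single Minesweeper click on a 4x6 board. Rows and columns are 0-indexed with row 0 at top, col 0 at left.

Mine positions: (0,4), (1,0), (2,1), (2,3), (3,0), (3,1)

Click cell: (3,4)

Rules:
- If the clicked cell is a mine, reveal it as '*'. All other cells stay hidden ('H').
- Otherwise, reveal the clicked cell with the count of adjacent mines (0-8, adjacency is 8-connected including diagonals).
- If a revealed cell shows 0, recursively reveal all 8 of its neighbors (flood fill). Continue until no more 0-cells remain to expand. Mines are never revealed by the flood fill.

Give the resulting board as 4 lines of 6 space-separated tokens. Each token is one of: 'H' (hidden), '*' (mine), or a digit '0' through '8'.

H H H H H H
H H H H H H
H H H H H H
H H H H 1 H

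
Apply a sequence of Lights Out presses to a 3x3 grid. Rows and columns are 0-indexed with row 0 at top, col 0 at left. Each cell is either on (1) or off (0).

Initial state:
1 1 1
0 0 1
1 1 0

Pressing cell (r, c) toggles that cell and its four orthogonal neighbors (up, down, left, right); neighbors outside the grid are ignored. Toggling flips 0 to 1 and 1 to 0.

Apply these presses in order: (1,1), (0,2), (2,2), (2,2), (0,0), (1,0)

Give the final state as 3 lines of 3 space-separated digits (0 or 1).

After press 1 at (1,1):
1 0 1
1 1 0
1 0 0

After press 2 at (0,2):
1 1 0
1 1 1
1 0 0

After press 3 at (2,2):
1 1 0
1 1 0
1 1 1

After press 4 at (2,2):
1 1 0
1 1 1
1 0 0

After press 5 at (0,0):
0 0 0
0 1 1
1 0 0

After press 6 at (1,0):
1 0 0
1 0 1
0 0 0

Answer: 1 0 0
1 0 1
0 0 0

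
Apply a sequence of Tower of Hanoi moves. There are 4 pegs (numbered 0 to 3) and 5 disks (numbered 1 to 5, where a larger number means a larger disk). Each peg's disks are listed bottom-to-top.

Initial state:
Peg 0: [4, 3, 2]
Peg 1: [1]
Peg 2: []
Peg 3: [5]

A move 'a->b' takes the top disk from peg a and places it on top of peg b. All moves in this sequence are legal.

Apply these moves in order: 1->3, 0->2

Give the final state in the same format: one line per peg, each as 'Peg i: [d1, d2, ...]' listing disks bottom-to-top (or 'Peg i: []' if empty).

Answer: Peg 0: [4, 3]
Peg 1: []
Peg 2: [2]
Peg 3: [5, 1]

Derivation:
After move 1 (1->3):
Peg 0: [4, 3, 2]
Peg 1: []
Peg 2: []
Peg 3: [5, 1]

After move 2 (0->2):
Peg 0: [4, 3]
Peg 1: []
Peg 2: [2]
Peg 3: [5, 1]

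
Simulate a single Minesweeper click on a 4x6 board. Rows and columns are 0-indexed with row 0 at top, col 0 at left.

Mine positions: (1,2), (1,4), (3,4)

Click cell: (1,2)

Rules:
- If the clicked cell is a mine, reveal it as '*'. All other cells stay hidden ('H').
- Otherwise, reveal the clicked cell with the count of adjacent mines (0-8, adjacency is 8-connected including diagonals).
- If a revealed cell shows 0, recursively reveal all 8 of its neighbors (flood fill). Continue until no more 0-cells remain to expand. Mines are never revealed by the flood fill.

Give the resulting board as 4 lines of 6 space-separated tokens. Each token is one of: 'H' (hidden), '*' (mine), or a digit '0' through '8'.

H H H H H H
H H * H H H
H H H H H H
H H H H H H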